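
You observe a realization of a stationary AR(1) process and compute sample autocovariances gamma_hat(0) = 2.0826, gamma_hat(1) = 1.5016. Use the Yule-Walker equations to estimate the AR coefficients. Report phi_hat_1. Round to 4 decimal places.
\hat\phi_{1} = 0.7210

The Yule-Walker equations for an AR(p) process read, in matrix form,
  Gamma_p phi = r_p,   with   (Gamma_p)_{ij} = gamma(|i - j|),
                       (r_p)_i = gamma(i),   i,j = 1..p.
Substitute the sample gammas (Toeplitz matrix and right-hand side of size 1):
  Gamma_p = [[2.0826]]
  r_p     = [1.5016]
With p = 1 this is the single equation gamma(0) phi_1 = gamma(1):
  phi_hat_1 = gamma(1) / gamma(0) = 1.5016 / 2.0826 = 0.7210.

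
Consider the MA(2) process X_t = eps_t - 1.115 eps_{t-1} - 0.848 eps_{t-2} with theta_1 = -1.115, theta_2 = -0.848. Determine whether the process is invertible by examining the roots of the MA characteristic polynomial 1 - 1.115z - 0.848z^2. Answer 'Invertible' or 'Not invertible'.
\text{Not invertible}

The MA(q) characteristic polynomial is P(z) = 1 - 1.115z - 0.848z^2.
Invertibility requires all roots to lie outside the unit circle, i.e. |z| > 1 for every root.
Set 1 + (-1.115) z + (-0.848) z^2 = 0, i.e. a z^2 + b z + c = 0 with a = -0.848, b = -1.115, c = 1.
Discriminant D = b^2 - 4ac = (-1.115)^2 - 4*(-0.848)*1 = 1.243225 - (-3.392) = 4.635225.
D >= 0, so the roots are real: z = (-b +/- sqrt(D)) / (2a) = (1.115 +/- 2.152957) / (-1.696).
  z_1 = (1.115 + 2.152957) / (-1.696) = -1.9269,   |z_1| = 1.9269.
  z_2 = (1.115 - 2.152957) / (-1.696) = 0.612,   |z_2| = 0.612.
Moduli of all roots: 1.9269, 0.6120.
All moduli strictly greater than 1? No.
Verdict: Not invertible.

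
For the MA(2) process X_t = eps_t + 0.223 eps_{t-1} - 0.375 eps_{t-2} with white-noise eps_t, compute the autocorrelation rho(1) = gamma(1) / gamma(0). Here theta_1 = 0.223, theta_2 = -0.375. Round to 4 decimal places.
\rho(1) = 0.1171

For an MA(q) process with theta_0 = 1, the autocovariance is
  gamma(k) = sigma^2 * sum_{i=0..q-k} theta_i * theta_{i+k},
and rho(k) = gamma(k) / gamma(0). Sigma^2 cancels.
  numerator   = (1)*(0.223) + (0.223)*(-0.375) = 0.139375.
  denominator = (1)^2 + (0.223)^2 + (-0.375)^2 = 1.190354.
  rho(1) = 0.139375 / 1.190354 = 0.1171.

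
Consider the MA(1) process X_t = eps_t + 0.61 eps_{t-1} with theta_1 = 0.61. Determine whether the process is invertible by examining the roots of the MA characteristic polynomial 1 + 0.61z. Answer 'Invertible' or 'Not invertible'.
\text{Invertible}

The MA(q) characteristic polynomial is P(z) = 1 + 0.61z.
Invertibility requires all roots to lie outside the unit circle, i.e. |z| > 1 for every root.
This is linear in z: 1 + (0.61) z = 0  =>  z = -1/(0.61) = -1.639344,  |z| = 1.639344.
Moduli of all roots: 1.6393.
All moduli strictly greater than 1? Yes.
Verdict: Invertible.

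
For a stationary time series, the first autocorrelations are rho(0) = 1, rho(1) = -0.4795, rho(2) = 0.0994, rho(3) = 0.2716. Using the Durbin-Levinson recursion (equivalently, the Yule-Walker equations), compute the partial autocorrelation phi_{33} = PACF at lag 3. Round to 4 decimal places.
\phi_{33} = 0.3290

The PACF at lag k is phi_{kk}, the last component of the solution
to the Yule-Walker system G_k phi = r_k where
  (G_k)_{ij} = rho(|i - j|), (r_k)_i = rho(i), i,j = 1..k.
Equivalently, Durbin-Levinson gives phi_{kk} iteratively:
  phi_{11} = rho(1)
  phi_{kk} = [rho(k) - sum_{j=1..k-1} phi_{k-1,j} rho(k-j)]
            / [1 - sum_{j=1..k-1} phi_{k-1,j} rho(j)],
  phi_{k,j} = phi_{k-1,j} - phi_{kk} phi_{k-1,k-j},  j = 1..k-1.
Step k = 1:
  phi_11 = rho(1) = -0.4795.
Step k = 2:
  phi_22 = [rho(2) - phi_11 rho(1)] / [1 - phi_11 rho(1)] = [0.0994 - (-0.4795)(-0.4795)] / [1 - (-0.4795)(-0.4795)]
         = -0.13052025 / 0.77007975 = -0.169489.
  Update: phi_21 = phi_11 - phi_22 phi_11 = -0.4795 - (-0.169489)(-0.4795) = -0.56077.
Step k = 3:
  phi_33 = [rho(3) - phi_21 rho(2) - phi_22 rho(1)] / [1 - phi_21 rho(1) - phi_22 rho(2)]
    numerator   = 0.2716 - (-0.56077)(0.0994) - (-0.169489)(-0.4795) = 0.24607045
    denominator = 1 - (-0.56077)(-0.4795) - (-0.169489)(0.0994) = 0.74795797
  phi_33 = 0.24607045 / 0.74795797 = 0.329.
Therefore phi_{33} = 0.3290.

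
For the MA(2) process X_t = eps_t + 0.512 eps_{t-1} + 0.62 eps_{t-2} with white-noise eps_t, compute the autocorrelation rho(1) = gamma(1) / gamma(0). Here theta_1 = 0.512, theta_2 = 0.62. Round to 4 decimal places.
\rho(1) = 0.5037

For an MA(q) process with theta_0 = 1, the autocovariance is
  gamma(k) = sigma^2 * sum_{i=0..q-k} theta_i * theta_{i+k},
and rho(k) = gamma(k) / gamma(0). Sigma^2 cancels.
  numerator   = (1)*(0.512) + (0.512)*(0.62) = 0.82944.
  denominator = (1)^2 + (0.512)^2 + (0.62)^2 = 1.646544.
  rho(1) = 0.82944 / 1.646544 = 0.5037.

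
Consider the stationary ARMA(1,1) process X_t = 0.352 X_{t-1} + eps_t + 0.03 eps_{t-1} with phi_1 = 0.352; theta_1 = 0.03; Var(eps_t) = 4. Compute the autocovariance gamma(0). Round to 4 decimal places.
\gamma(0) = 4.6662

Multiply the model equation by X_{t-k} and take expectations. With theta_0 = psi_0 = 1 and psi_j the MA(infinity) weights, this gives
  gamma(k) - sum_i phi_i gamma(k-i) = c_k,
  c_k = sigma^2 * sum_{j=k..q} theta_j psi_{j-k}   (c_k = 0 for k > q),
using gamma(-m) = gamma(m).
psi-weights needed (psi_j = theta_j + sum_i phi_i psi_{j-i}):
  psi_1 = theta_1 + phi_1 = 0.03 + (0.352) = 0.382
Right-hand sides:
  c_0 = sigma^2 (1 + theta_1 psi_1) = 4 * (1 + (0.03)(0.382)) = 4 * 1.01146 = 4.04584
  c_1 = sigma^2 theta_1 = 4 * (0.03) = 0.12
  c_2 = 0
Equations for k = 0 and k = 1 (AR order 1):
  gamma(0) = phi_1 gamma(1) + c_0
  gamma(1) = phi_1 gamma(0) + c_1
Substituting the second into the first: gamma(0) (1 - phi_1^2) = c_0 + phi_1 c_1, so
  gamma(0) = (c_0 + phi_1 c_1) / (1 - phi_1^2) = (4.04584 + (0.352)(0.12)) / (1 - (0.352)^2) = 4.08808 / 0.876096 = 4.666247.
Therefore gamma(0) = 4.6662 (to 4 decimal places).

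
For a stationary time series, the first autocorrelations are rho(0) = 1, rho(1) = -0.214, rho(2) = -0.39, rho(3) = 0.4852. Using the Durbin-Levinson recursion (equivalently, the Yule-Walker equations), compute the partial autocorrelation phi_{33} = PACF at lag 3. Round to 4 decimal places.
\phi_{33} = 0.3521

The PACF at lag k is phi_{kk}, the last component of the solution
to the Yule-Walker system G_k phi = r_k where
  (G_k)_{ij} = rho(|i - j|), (r_k)_i = rho(i), i,j = 1..k.
Equivalently, Durbin-Levinson gives phi_{kk} iteratively:
  phi_{11} = rho(1)
  phi_{kk} = [rho(k) - sum_{j=1..k-1} phi_{k-1,j} rho(k-j)]
            / [1 - sum_{j=1..k-1} phi_{k-1,j} rho(j)],
  phi_{k,j} = phi_{k-1,j} - phi_{kk} phi_{k-1,k-j},  j = 1..k-1.
Step k = 1:
  phi_11 = rho(1) = -0.214.
Step k = 2:
  phi_22 = [rho(2) - phi_11 rho(1)] / [1 - phi_11 rho(1)] = [-0.39 - (-0.214)(-0.214)] / [1 - (-0.214)(-0.214)]
         = -0.435796 / 0.954204 = -0.456712.
  Update: phi_21 = phi_11 - phi_22 phi_11 = -0.214 - (-0.456712)(-0.214) = -0.311736.
Step k = 3:
  phi_33 = [rho(3) - phi_21 rho(2) - phi_22 rho(1)] / [1 - phi_21 rho(1) - phi_22 rho(2)]
    numerator   = 0.4852 - (-0.311736)(-0.39) - (-0.456712)(-0.214) = 0.26588658
    denominator = 1 - (-0.311736)(-0.214) - (-0.456712)(-0.39) = 0.75517093
  phi_33 = 0.26588658 / 0.75517093 = 0.3521.
Therefore phi_{33} = 0.3521.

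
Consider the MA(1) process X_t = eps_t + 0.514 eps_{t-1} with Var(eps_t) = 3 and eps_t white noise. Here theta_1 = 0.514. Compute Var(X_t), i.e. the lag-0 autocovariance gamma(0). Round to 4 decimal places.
\gamma(0) = 3.7926

For an MA(q) process X_t = eps_t + sum_i theta_i eps_{t-i} with
Var(eps_t) = sigma^2, the variance is
  gamma(0) = sigma^2 * (1 + sum_i theta_i^2).
  sum_i theta_i^2 = (0.514)^2 = 0.264196.
  gamma(0) = 3 * (1 + 0.264196) = 3 * 1.264196 = 3.792588, which rounds to 3.7926.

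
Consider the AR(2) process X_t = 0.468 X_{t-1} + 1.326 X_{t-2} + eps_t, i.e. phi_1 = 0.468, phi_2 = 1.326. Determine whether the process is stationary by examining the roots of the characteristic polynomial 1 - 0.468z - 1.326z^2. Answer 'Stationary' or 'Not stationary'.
\text{Not stationary}

The AR(p) characteristic polynomial is P(z) = 1 - 0.468z - 1.326z^2.
Stationarity requires all roots to lie outside the unit circle, i.e. |z| > 1 for every root.
Set 1 + (-0.468) z + (-1.326) z^2 = 0, i.e. a z^2 + b z + c = 0 with a = -1.326, b = -0.468, c = 1.
Discriminant D = b^2 - 4ac = (-0.468)^2 - 4*(-1.326)*1 = 0.219024 - (-5.304) = 5.523024.
D >= 0, so the roots are real: z = (-b +/- sqrt(D)) / (2a) = (0.468 +/- 2.350111) / (-2.652).
  z_1 = (0.468 + 2.350111) / (-2.652) = -1.0626,   |z_1| = 1.0626.
  z_2 = (0.468 - 2.350111) / (-2.652) = 0.7097,   |z_2| = 0.7097.
Moduli of all roots: 1.0626, 0.7097.
All moduli strictly greater than 1? No.
Verdict: Not stationary.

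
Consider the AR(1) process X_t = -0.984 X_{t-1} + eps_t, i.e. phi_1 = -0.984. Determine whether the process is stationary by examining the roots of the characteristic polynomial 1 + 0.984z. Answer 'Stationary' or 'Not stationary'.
\text{Stationary}

The AR(p) characteristic polynomial is P(z) = 1 + 0.984z.
Stationarity requires all roots to lie outside the unit circle, i.e. |z| > 1 for every root.
This is linear in z: 1 + (0.984) z = 0  =>  z = -1/(0.984) = -1.01626,  |z| = 1.01626.
Moduli of all roots: 1.0163.
All moduli strictly greater than 1? Yes.
Verdict: Stationary.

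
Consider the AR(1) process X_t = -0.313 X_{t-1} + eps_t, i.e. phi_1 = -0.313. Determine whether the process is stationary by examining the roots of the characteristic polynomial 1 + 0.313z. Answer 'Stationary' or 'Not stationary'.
\text{Stationary}

The AR(p) characteristic polynomial is P(z) = 1 + 0.313z.
Stationarity requires all roots to lie outside the unit circle, i.e. |z| > 1 for every root.
This is linear in z: 1 + (0.313) z = 0  =>  z = -1/(0.313) = -3.194888,  |z| = 3.194888.
Moduli of all roots: 3.1949.
All moduli strictly greater than 1? Yes.
Verdict: Stationary.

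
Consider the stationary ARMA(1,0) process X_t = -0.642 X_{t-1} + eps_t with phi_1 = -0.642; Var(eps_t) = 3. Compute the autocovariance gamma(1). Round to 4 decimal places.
\gamma(1) = -3.2764

Multiply the model equation by X_{t-k} and take expectations. With theta_0 = psi_0 = 1 and psi_j the MA(infinity) weights, this gives
  gamma(k) - sum_i phi_i gamma(k-i) = c_k,
  c_k = sigma^2 * sum_{j=k..q} theta_j psi_{j-k}   (c_k = 0 for k > q),
using gamma(-m) = gamma(m).
Pure AR (q = 0): c_0 = sigma^2 = 3, c_k = 0 for k >= 1.
Equations for k = 0 and k = 1 (AR order 1):
  gamma(0) = phi_1 gamma(1) + c_0
  gamma(1) = phi_1 gamma(0) + c_1
Substituting the second into the first: gamma(0) (1 - phi_1^2) = c_0 + phi_1 c_1, so
  gamma(0) = c_0 / (1 - phi_1^2) = 3 / (1 - (-0.642)^2) = 3 / 0.587836 = 5.103464.
  gamma(1) = phi_1 gamma(0) = (-0.642)(5.103464) = -3.276424.
Therefore gamma(1) = -3.2764 (to 4 decimal places).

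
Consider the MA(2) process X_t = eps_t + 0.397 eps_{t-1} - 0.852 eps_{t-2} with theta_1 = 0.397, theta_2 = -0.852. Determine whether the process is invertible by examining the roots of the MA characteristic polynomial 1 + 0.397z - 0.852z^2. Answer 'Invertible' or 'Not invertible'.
\text{Not invertible}

The MA(q) characteristic polynomial is P(z) = 1 + 0.397z - 0.852z^2.
Invertibility requires all roots to lie outside the unit circle, i.e. |z| > 1 for every root.
Set 1 + (0.397) z + (-0.852) z^2 = 0, i.e. a z^2 + b z + c = 0 with a = -0.852, b = 0.397, c = 1.
Discriminant D = b^2 - 4ac = (0.397)^2 - 4*(-0.852)*1 = 0.157609 - (-3.408) = 3.565609.
D >= 0, so the roots are real: z = (-b +/- sqrt(D)) / (2a) = (-0.397 +/- 1.888282) / (-1.704).
  z_1 = (-0.397 + 1.888282) / (-1.704) = -0.8752,   |z_1| = 0.8752.
  z_2 = (-0.397 - 1.888282) / (-1.704) = 1.3411,   |z_2| = 1.3411.
Moduli of all roots: 0.8752, 1.3411.
All moduli strictly greater than 1? No.
Verdict: Not invertible.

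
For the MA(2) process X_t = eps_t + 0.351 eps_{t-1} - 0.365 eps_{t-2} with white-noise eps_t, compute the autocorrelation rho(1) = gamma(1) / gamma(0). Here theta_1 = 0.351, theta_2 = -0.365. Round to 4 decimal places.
\rho(1) = 0.1774

For an MA(q) process with theta_0 = 1, the autocovariance is
  gamma(k) = sigma^2 * sum_{i=0..q-k} theta_i * theta_{i+k},
and rho(k) = gamma(k) / gamma(0). Sigma^2 cancels.
  numerator   = (1)*(0.351) + (0.351)*(-0.365) = 0.222885.
  denominator = (1)^2 + (0.351)^2 + (-0.365)^2 = 1.256426.
  rho(1) = 0.222885 / 1.256426 = 0.1774.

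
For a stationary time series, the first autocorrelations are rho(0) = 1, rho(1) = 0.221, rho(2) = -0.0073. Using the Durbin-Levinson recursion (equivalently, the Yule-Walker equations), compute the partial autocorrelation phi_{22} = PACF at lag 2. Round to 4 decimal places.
\phi_{22} = -0.0590

The PACF at lag k is phi_{kk}, the last component of the solution
to the Yule-Walker system G_k phi = r_k where
  (G_k)_{ij} = rho(|i - j|), (r_k)_i = rho(i), i,j = 1..k.
Equivalently, Durbin-Levinson gives phi_{kk} iteratively:
  phi_{11} = rho(1)
  phi_{kk} = [rho(k) - sum_{j=1..k-1} phi_{k-1,j} rho(k-j)]
            / [1 - sum_{j=1..k-1} phi_{k-1,j} rho(j)],
  phi_{k,j} = phi_{k-1,j} - phi_{kk} phi_{k-1,k-j},  j = 1..k-1.
Step k = 1:
  phi_11 = rho(1) = 0.221.
Step k = 2:
  phi_22 = [rho(2) - phi_11 rho(1)] / [1 - phi_11 rho(1)] = [-0.0073 - (0.221)(0.221)] / [1 - (0.221)(0.221)]
         = -0.056141 / 0.951159 = -0.059.
Therefore phi_{22} = -0.0590.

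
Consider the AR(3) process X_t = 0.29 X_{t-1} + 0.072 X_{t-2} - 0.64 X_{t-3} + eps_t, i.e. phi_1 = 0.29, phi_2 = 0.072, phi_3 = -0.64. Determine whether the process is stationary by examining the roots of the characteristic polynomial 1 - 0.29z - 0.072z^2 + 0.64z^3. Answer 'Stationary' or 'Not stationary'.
\text{Stationary}

The AR(p) characteristic polynomial is P(z) = 1 - 0.29z - 0.072z^2 + 0.64z^3.
Stationarity requires all roots to lie outside the unit circle, i.e. |z| > 1 for every root.
Degree 3: look for a simple real root z0 first, then factor out (1 - z/z0) and solve the remaining quadratic.
Testing z0 = -1.25: P(-1.25) = 1 + (-0.29)(-1.25) + (-0.072)(-1.25)^2 + (0.64)(-1.25)^3
  = 1 + (0.3625) + (-0.1125) + (-1.25) = 0.  So z_0 = -1.25 is a root, |z_0| = 1.25.
Divide out the factor (1 + 0.8 z) = (1 - z/z0) (since 1/z0 = -0.8):
  P(z) = (1 + 0.8 z)(1 + (-1.09) z + (0.8) z^2)
  [check: z-coef -1.09 - (-0.8) = -0.29; z^2-coef 0.8 - (-0.8)(-1.09) = -0.072; z^3-coef -(-0.8)(0.8) = 0.64.]
Remaining roots from the quadratic factor 1 + (-1.09) z + (0.8) z^2:
  Set 1 + (-1.09) z + (0.8) z^2 = 0, i.e. a z^2 + b z + c = 0 with a = 0.8, b = -1.09, c = 1.
  Discriminant D = b^2 - 4ac = (-1.09)^2 - 4*(0.8)*1 = 1.1881 - (3.2) = -2.0119.
  D < 0, so the roots are the complex-conjugate pair z = (-b +/- i sqrt(-D)) / (2a) = 0.6813 +/- 0.8865i.
  For a conjugate pair |z|^2 = z * conj(z) = (product of roots) = c/a = 1/(0.8) = 1.25, so |z| = sqrt(1.25) = 1.118 for both roots.
Moduli of all roots: 1.2500, 1.1180, 1.1180.
All moduli strictly greater than 1? Yes.
Verdict: Stationary.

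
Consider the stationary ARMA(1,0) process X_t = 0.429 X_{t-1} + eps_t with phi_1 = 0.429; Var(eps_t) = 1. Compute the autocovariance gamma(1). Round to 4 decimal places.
\gamma(1) = 0.5258

Multiply the model equation by X_{t-k} and take expectations. With theta_0 = psi_0 = 1 and psi_j the MA(infinity) weights, this gives
  gamma(k) - sum_i phi_i gamma(k-i) = c_k,
  c_k = sigma^2 * sum_{j=k..q} theta_j psi_{j-k}   (c_k = 0 for k > q),
using gamma(-m) = gamma(m).
Pure AR (q = 0): c_0 = sigma^2 = 1, c_k = 0 for k >= 1.
Equations for k = 0 and k = 1 (AR order 1):
  gamma(0) = phi_1 gamma(1) + c_0
  gamma(1) = phi_1 gamma(0) + c_1
Substituting the second into the first: gamma(0) (1 - phi_1^2) = c_0 + phi_1 c_1, so
  gamma(0) = c_0 / (1 - phi_1^2) = 1 / (1 - (0.429)^2) = 1 / 0.815959 = 1.225552.
  gamma(1) = phi_1 gamma(0) = (0.429)(1.225552) = 0.525762.
Therefore gamma(1) = 0.5258 (to 4 decimal places).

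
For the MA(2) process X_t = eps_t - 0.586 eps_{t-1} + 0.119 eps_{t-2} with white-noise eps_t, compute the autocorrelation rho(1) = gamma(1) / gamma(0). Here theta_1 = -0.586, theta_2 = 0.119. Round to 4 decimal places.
\rho(1) = -0.4830

For an MA(q) process with theta_0 = 1, the autocovariance is
  gamma(k) = sigma^2 * sum_{i=0..q-k} theta_i * theta_{i+k},
and rho(k) = gamma(k) / gamma(0). Sigma^2 cancels.
  numerator   = (1)*(-0.586) + (-0.586)*(0.119) = -0.655734.
  denominator = (1)^2 + (-0.586)^2 + (0.119)^2 = 1.357557.
  rho(1) = -0.655734 / 1.357557 = -0.4830.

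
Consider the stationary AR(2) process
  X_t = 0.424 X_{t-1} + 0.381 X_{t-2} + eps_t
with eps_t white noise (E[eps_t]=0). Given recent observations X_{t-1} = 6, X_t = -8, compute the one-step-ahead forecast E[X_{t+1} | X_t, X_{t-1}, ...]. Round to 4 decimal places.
E[X_{t+1} \mid \mathcal F_t] = -1.1060

For an AR(p) model X_t = c + sum_i phi_i X_{t-i} + eps_t, the
one-step-ahead conditional mean is
  E[X_{t+1} | X_t, ...] = c + sum_i phi_i X_{t+1-i}.
Substitute known values:
  E[X_{t+1} | ...] = (0.424) * (-8) + (0.381) * (6)
                   = -1.1060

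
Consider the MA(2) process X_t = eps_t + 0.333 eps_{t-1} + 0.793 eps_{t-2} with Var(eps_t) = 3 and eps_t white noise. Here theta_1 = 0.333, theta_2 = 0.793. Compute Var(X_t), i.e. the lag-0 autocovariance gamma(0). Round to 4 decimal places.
\gamma(0) = 5.2192

For an MA(q) process X_t = eps_t + sum_i theta_i eps_{t-i} with
Var(eps_t) = sigma^2, the variance is
  gamma(0) = sigma^2 * (1 + sum_i theta_i^2).
  sum_i theta_i^2 = (0.333)^2 + (0.793)^2 = 0.110889 + 0.628849 = 0.739738.
  gamma(0) = 3 * (1 + 0.739738) = 3 * 1.739738 = 5.219214, which rounds to 5.2192.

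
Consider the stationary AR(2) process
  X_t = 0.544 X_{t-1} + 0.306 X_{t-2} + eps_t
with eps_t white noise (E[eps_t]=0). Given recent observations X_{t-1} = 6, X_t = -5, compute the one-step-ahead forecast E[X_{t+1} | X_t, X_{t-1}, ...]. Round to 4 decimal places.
E[X_{t+1} \mid \mathcal F_t] = -0.8840

For an AR(p) model X_t = c + sum_i phi_i X_{t-i} + eps_t, the
one-step-ahead conditional mean is
  E[X_{t+1} | X_t, ...] = c + sum_i phi_i X_{t+1-i}.
Substitute known values:
  E[X_{t+1} | ...] = (0.544) * (-5) + (0.306) * (6)
                   = -0.8840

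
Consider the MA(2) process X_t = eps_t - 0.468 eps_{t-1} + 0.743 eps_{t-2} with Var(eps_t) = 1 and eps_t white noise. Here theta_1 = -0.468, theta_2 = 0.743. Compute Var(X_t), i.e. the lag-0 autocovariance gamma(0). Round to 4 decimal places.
\gamma(0) = 1.7711

For an MA(q) process X_t = eps_t + sum_i theta_i eps_{t-i} with
Var(eps_t) = sigma^2, the variance is
  gamma(0) = sigma^2 * (1 + sum_i theta_i^2).
  sum_i theta_i^2 = (-0.468)^2 + (0.743)^2 = 0.219024 + 0.552049 = 0.771073.
  gamma(0) = 1 * (1 + 0.771073) = 1 * 1.771073 = 1.771073, which rounds to 1.7711.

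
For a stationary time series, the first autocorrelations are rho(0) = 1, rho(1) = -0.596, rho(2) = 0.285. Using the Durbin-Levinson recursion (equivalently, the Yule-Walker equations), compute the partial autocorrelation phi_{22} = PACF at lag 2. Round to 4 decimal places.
\phi_{22} = -0.1089

The PACF at lag k is phi_{kk}, the last component of the solution
to the Yule-Walker system G_k phi = r_k where
  (G_k)_{ij} = rho(|i - j|), (r_k)_i = rho(i), i,j = 1..k.
Equivalently, Durbin-Levinson gives phi_{kk} iteratively:
  phi_{11} = rho(1)
  phi_{kk} = [rho(k) - sum_{j=1..k-1} phi_{k-1,j} rho(k-j)]
            / [1 - sum_{j=1..k-1} phi_{k-1,j} rho(j)],
  phi_{k,j} = phi_{k-1,j} - phi_{kk} phi_{k-1,k-j},  j = 1..k-1.
Step k = 1:
  phi_11 = rho(1) = -0.596.
Step k = 2:
  phi_22 = [rho(2) - phi_11 rho(1)] / [1 - phi_11 rho(1)] = [0.285 - (-0.596)(-0.596)] / [1 - (-0.596)(-0.596)]
         = -0.070216 / 0.644784 = -0.1089.
Therefore phi_{22} = -0.1089.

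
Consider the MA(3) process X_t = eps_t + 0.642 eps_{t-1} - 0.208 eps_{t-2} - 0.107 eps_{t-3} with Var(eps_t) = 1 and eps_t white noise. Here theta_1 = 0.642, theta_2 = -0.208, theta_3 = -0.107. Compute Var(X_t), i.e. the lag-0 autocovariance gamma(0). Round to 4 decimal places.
\gamma(0) = 1.4669

For an MA(q) process X_t = eps_t + sum_i theta_i eps_{t-i} with
Var(eps_t) = sigma^2, the variance is
  gamma(0) = sigma^2 * (1 + sum_i theta_i^2).
  sum_i theta_i^2 = (0.642)^2 + (-0.208)^2 + (-0.107)^2 = 0.412164 + 0.043264 + 0.011449 = 0.466877.
  gamma(0) = 1 * (1 + 0.466877) = 1 * 1.466877 = 1.466877, which rounds to 1.4669.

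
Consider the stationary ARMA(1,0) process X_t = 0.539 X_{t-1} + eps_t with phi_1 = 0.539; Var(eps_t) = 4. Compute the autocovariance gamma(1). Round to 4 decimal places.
\gamma(1) = 3.0388

Multiply the model equation by X_{t-k} and take expectations. With theta_0 = psi_0 = 1 and psi_j the MA(infinity) weights, this gives
  gamma(k) - sum_i phi_i gamma(k-i) = c_k,
  c_k = sigma^2 * sum_{j=k..q} theta_j psi_{j-k}   (c_k = 0 for k > q),
using gamma(-m) = gamma(m).
Pure AR (q = 0): c_0 = sigma^2 = 4, c_k = 0 for k >= 1.
Equations for k = 0 and k = 1 (AR order 1):
  gamma(0) = phi_1 gamma(1) + c_0
  gamma(1) = phi_1 gamma(0) + c_1
Substituting the second into the first: gamma(0) (1 - phi_1^2) = c_0 + phi_1 c_1, so
  gamma(0) = c_0 / (1 - phi_1^2) = 4 / (1 - (0.539)^2) = 4 / 0.709479 = 5.63794.
  gamma(1) = phi_1 gamma(0) = (0.539)(5.63794) = 3.03885.
Therefore gamma(1) = 3.0388 (to 4 decimal places).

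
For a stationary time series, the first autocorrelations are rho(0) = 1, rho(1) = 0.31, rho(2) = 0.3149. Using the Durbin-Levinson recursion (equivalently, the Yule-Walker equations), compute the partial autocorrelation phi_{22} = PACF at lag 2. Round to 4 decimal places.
\phi_{22} = 0.2421

The PACF at lag k is phi_{kk}, the last component of the solution
to the Yule-Walker system G_k phi = r_k where
  (G_k)_{ij} = rho(|i - j|), (r_k)_i = rho(i), i,j = 1..k.
Equivalently, Durbin-Levinson gives phi_{kk} iteratively:
  phi_{11} = rho(1)
  phi_{kk} = [rho(k) - sum_{j=1..k-1} phi_{k-1,j} rho(k-j)]
            / [1 - sum_{j=1..k-1} phi_{k-1,j} rho(j)],
  phi_{k,j} = phi_{k-1,j} - phi_{kk} phi_{k-1,k-j},  j = 1..k-1.
Step k = 1:
  phi_11 = rho(1) = 0.31.
Step k = 2:
  phi_22 = [rho(2) - phi_11 rho(1)] / [1 - phi_11 rho(1)] = [0.3149 - (0.31)(0.31)] / [1 - (0.31)(0.31)]
         = 0.2188 / 0.9039 = 0.2421.
Therefore phi_{22} = 0.2421.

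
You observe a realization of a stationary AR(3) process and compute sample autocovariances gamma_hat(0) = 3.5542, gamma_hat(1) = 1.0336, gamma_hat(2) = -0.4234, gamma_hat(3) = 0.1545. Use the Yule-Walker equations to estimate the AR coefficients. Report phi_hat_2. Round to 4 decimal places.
\hat\phi_{2} = -0.2840

The Yule-Walker equations for an AR(p) process read, in matrix form,
  Gamma_p phi = r_p,   with   (Gamma_p)_{ij} = gamma(|i - j|),
                       (r_p)_i = gamma(i),   i,j = 1..p.
Substitute the sample gammas (Toeplitz matrix and right-hand side of size 3):
  Gamma_p = [[3.5542, 1.0336, -0.4234], [1.0336, 3.5542, 1.0336], [-0.4234, 1.0336, 3.5542]]
  r_p     = [1.0336, -0.4234, 0.1545]
Written out (R1..R3):
  (R1) 3.5542 phi_1 + 1.0336 phi_2 - 0.4234 phi_3 = 1.0336
  (R2) 1.0336 phi_1 + 3.5542 phi_2 + 1.0336 phi_3 = -0.4234
  (R3) -0.4234 phi_1 + 1.0336 phi_2 + 3.5542 phi_3 = 0.1545
Gaussian elimination:
  R2 <- R2 - (1.0336/3.5542) R1 = R2 - (0.290811) R1:  3.253618 phi_2 + 1.156729 phi_3 = -0.723982
  R3 <- R3 - (-0.4234/3.5542) R1 = R3 - (-0.119127) R1:  1.156729 phi_2 + 3.503762 phi_3 = 0.277629
  R3 <- R3 - (1.156729/3.253618) R2 = R3 - (0.355521) R2:  3.09252 phi_3 = 0.53502
Back-substitution:
  phi_hat_3 = 0.53502 / 3.09252 = 0.173005
  phi_hat_2 = (-0.723982 - (1.156729)(0.173005)) / 3.253618 = -0.284023
  phi_hat_1 = (1.0336 - (1.0336)(-0.284023) - (-0.4234)(0.173005)) / 3.5542 = 0.394017
So phi_hat = [0.3940, -0.2840, 0.1730].
Therefore phi_hat_2 = -0.2840.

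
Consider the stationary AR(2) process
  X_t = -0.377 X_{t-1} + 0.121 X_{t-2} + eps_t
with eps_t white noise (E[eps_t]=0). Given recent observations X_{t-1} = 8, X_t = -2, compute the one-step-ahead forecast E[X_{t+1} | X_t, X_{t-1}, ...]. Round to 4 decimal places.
E[X_{t+1} \mid \mathcal F_t] = 1.7220

For an AR(p) model X_t = c + sum_i phi_i X_{t-i} + eps_t, the
one-step-ahead conditional mean is
  E[X_{t+1} | X_t, ...] = c + sum_i phi_i X_{t+1-i}.
Substitute known values:
  E[X_{t+1} | ...] = (-0.377) * (-2) + (0.121) * (8)
                   = 1.7220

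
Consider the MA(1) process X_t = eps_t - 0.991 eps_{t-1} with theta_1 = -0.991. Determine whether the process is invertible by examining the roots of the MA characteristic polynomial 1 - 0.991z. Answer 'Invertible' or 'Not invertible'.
\text{Invertible}

The MA(q) characteristic polynomial is P(z) = 1 - 0.991z.
Invertibility requires all roots to lie outside the unit circle, i.e. |z| > 1 for every root.
This is linear in z: 1 + (-0.991) z = 0  =>  z = -1/(-0.991) = 1.009082,  |z| = 1.009082.
Moduli of all roots: 1.0091.
All moduli strictly greater than 1? Yes.
Verdict: Invertible.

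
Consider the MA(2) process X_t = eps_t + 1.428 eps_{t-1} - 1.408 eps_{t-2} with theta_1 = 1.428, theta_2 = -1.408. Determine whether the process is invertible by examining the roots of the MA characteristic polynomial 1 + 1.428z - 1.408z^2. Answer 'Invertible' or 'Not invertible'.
\text{Not invertible}

The MA(q) characteristic polynomial is P(z) = 1 + 1.428z - 1.408z^2.
Invertibility requires all roots to lie outside the unit circle, i.e. |z| > 1 for every root.
Set 1 + (1.428) z + (-1.408) z^2 = 0, i.e. a z^2 + b z + c = 0 with a = -1.408, b = 1.428, c = 1.
Discriminant D = b^2 - 4ac = (1.428)^2 - 4*(-1.408)*1 = 2.039184 - (-5.632) = 7.671184.
D >= 0, so the roots are real: z = (-b +/- sqrt(D)) / (2a) = (-1.428 +/- 2.76969) / (-2.816).
  z_1 = (-1.428 + 2.76969) / (-2.816) = -0.4765,   |z_1| = 0.4765.
  z_2 = (-1.428 - 2.76969) / (-2.816) = 1.4907,   |z_2| = 1.4907.
Moduli of all roots: 0.4765, 1.4907.
All moduli strictly greater than 1? No.
Verdict: Not invertible.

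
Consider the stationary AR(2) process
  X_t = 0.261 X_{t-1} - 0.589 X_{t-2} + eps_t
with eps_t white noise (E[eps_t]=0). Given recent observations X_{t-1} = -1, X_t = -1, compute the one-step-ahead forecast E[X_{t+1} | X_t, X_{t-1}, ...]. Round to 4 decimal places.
E[X_{t+1} \mid \mathcal F_t] = 0.3280

For an AR(p) model X_t = c + sum_i phi_i X_{t-i} + eps_t, the
one-step-ahead conditional mean is
  E[X_{t+1} | X_t, ...] = c + sum_i phi_i X_{t+1-i}.
Substitute known values:
  E[X_{t+1} | ...] = (0.261) * (-1) + (-0.589) * (-1)
                   = 0.3280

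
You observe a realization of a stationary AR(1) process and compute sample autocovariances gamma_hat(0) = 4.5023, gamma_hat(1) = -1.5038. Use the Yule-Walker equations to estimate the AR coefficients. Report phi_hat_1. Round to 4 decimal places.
\hat\phi_{1} = -0.3340

The Yule-Walker equations for an AR(p) process read, in matrix form,
  Gamma_p phi = r_p,   with   (Gamma_p)_{ij} = gamma(|i - j|),
                       (r_p)_i = gamma(i),   i,j = 1..p.
Substitute the sample gammas (Toeplitz matrix and right-hand side of size 1):
  Gamma_p = [[4.5023]]
  r_p     = [-1.5038]
With p = 1 this is the single equation gamma(0) phi_1 = gamma(1):
  phi_hat_1 = gamma(1) / gamma(0) = -1.5038 / 4.5023 = -0.3340.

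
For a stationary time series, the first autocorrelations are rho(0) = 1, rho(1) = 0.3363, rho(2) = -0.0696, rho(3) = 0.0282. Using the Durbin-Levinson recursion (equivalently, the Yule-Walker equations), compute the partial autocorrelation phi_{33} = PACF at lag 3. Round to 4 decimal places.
\phi_{33} = 0.1480

The PACF at lag k is phi_{kk}, the last component of the solution
to the Yule-Walker system G_k phi = r_k where
  (G_k)_{ij} = rho(|i - j|), (r_k)_i = rho(i), i,j = 1..k.
Equivalently, Durbin-Levinson gives phi_{kk} iteratively:
  phi_{11} = rho(1)
  phi_{kk} = [rho(k) - sum_{j=1..k-1} phi_{k-1,j} rho(k-j)]
            / [1 - sum_{j=1..k-1} phi_{k-1,j} rho(j)],
  phi_{k,j} = phi_{k-1,j} - phi_{kk} phi_{k-1,k-j},  j = 1..k-1.
Step k = 1:
  phi_11 = rho(1) = 0.3363.
Step k = 2:
  phi_22 = [rho(2) - phi_11 rho(1)] / [1 - phi_11 rho(1)] = [-0.0696 - (0.3363)(0.3363)] / [1 - (0.3363)(0.3363)]
         = -0.18269769 / 0.88690231 = -0.205995.
  Update: phi_21 = phi_11 - phi_22 phi_11 = 0.3363 - (-0.205995)(0.3363) = 0.405576.
Step k = 3:
  phi_33 = [rho(3) - phi_21 rho(2) - phi_22 rho(1)] / [1 - phi_21 rho(1) - phi_22 rho(2)]
    numerator   = 0.0282 - (0.405576)(-0.0696) - (-0.205995)(0.3363) = 0.12570432
    denominator = 1 - (0.405576)(0.3363) - (-0.205995)(-0.0696) = 0.84926745
  phi_33 = 0.12570432 / 0.84926745 = 0.148.
Therefore phi_{33} = 0.1480.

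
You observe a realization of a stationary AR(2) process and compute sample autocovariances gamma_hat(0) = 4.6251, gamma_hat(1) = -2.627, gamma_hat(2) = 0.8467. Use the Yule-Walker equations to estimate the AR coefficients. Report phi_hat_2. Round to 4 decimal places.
\hat\phi_{2} = -0.2060

The Yule-Walker equations for an AR(p) process read, in matrix form,
  Gamma_p phi = r_p,   with   (Gamma_p)_{ij} = gamma(|i - j|),
                       (r_p)_i = gamma(i),   i,j = 1..p.
Substitute the sample gammas (Toeplitz matrix and right-hand side of size 2):
  Gamma_p = [[4.6251, -2.627], [-2.627, 4.6251]]
  r_p     = [-2.627, 0.8467]
Written out:
  4.6251 phi_1 - 2.627 phi_2 = -2.627
  -2.627 phi_1 + 4.6251 phi_2 = 0.8467
Solve by Cramer's rule:
  det = gamma(0)^2 - gamma(1)^2 = (4.6251)^2 - (-2.627)^2 = 21.39155001 - 6.901129 = 14.49042101
  phi_hat_1 = [gamma(1) gamma(0) - gamma(1) gamma(2)] / det = [(-2.627)(4.6251) - (-2.627)(0.8467)] / 14.49042101 = -9.9258568 / 14.49042101 = -0.685
  phi_hat_2 = [gamma(0) gamma(2) - gamma(1)^2] / det = [(4.6251)(0.8467) - (-2.627)^2] / 14.49042101 = -2.98505683 / 14.49042101 = -0.206
So phi_hat = [-0.6850, -0.2060].
Therefore phi_hat_2 = -0.2060.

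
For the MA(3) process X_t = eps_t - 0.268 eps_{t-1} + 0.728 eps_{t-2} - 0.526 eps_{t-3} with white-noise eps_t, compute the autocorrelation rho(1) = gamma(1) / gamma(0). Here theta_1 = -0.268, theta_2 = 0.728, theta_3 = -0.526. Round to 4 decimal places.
\rho(1) = -0.4504

For an MA(q) process with theta_0 = 1, the autocovariance is
  gamma(k) = sigma^2 * sum_{i=0..q-k} theta_i * theta_{i+k},
and rho(k) = gamma(k) / gamma(0). Sigma^2 cancels.
  numerator   = (1)*(-0.268) + (-0.268)*(0.728) + (0.728)*(-0.526) = -0.846032.
  denominator = (1)^2 + (-0.268)^2 + (0.728)^2 + (-0.526)^2 = 1.878484.
  rho(1) = -0.846032 / 1.878484 = -0.4504.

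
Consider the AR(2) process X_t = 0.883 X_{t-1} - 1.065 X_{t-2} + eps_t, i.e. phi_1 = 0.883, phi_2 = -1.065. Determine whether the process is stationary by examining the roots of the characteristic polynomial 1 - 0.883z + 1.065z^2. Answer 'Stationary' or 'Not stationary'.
\text{Not stationary}

The AR(p) characteristic polynomial is P(z) = 1 - 0.883z + 1.065z^2.
Stationarity requires all roots to lie outside the unit circle, i.e. |z| > 1 for every root.
Set 1 + (-0.883) z + (1.065) z^2 = 0, i.e. a z^2 + b z + c = 0 with a = 1.065, b = -0.883, c = 1.
Discriminant D = b^2 - 4ac = (-0.883)^2 - 4*(1.065)*1 = 0.779689 - (4.26) = -3.480311.
D < 0, so the roots are the complex-conjugate pair z = (-b +/- i sqrt(-D)) / (2a) = 0.4146 +/- 0.8758i.
For a conjugate pair |z|^2 = z * conj(z) = (product of roots) = c/a = 1/(1.065) = 0.938967, so |z| = sqrt(0.938967) = 0.969 for both roots.
Moduli of all roots: 0.9690, 0.9690.
All moduli strictly greater than 1? No.
Verdict: Not stationary.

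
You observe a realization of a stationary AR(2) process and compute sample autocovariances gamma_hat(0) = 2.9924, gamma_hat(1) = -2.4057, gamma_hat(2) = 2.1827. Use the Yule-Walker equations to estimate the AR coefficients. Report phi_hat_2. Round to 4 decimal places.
\hat\phi_{2} = 0.2350

The Yule-Walker equations for an AR(p) process read, in matrix form,
  Gamma_p phi = r_p,   with   (Gamma_p)_{ij} = gamma(|i - j|),
                       (r_p)_i = gamma(i),   i,j = 1..p.
Substitute the sample gammas (Toeplitz matrix and right-hand side of size 2):
  Gamma_p = [[2.9924, -2.4057], [-2.4057, 2.9924]]
  r_p     = [-2.4057, 2.1827]
Written out:
  2.9924 phi_1 - 2.4057 phi_2 = -2.4057
  -2.4057 phi_1 + 2.9924 phi_2 = 2.1827
Solve by Cramer's rule:
  det = gamma(0)^2 - gamma(1)^2 = (2.9924)^2 - (-2.4057)^2 = 8.95445776 - 5.78739249 = 3.16706527
  phi_hat_1 = [gamma(1) gamma(0) - gamma(1) gamma(2)] / det = [(-2.4057)(2.9924) - (-2.4057)(2.1827)] / 3.16706527 = -1.94789529 / 3.16706527 = -0.615
  phi_hat_2 = [gamma(0) gamma(2) - gamma(1)^2] / det = [(2.9924)(2.1827) - (-2.4057)^2] / 3.16706527 = 0.74411899 / 3.16706527 = 0.235
So phi_hat = [-0.6150, 0.2350].
Therefore phi_hat_2 = 0.2350.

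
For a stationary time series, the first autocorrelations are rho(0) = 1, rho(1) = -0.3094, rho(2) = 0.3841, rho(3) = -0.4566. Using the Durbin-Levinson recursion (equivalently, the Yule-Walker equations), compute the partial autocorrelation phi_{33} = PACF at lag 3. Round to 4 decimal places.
\phi_{33} = -0.3410

The PACF at lag k is phi_{kk}, the last component of the solution
to the Yule-Walker system G_k phi = r_k where
  (G_k)_{ij} = rho(|i - j|), (r_k)_i = rho(i), i,j = 1..k.
Equivalently, Durbin-Levinson gives phi_{kk} iteratively:
  phi_{11} = rho(1)
  phi_{kk} = [rho(k) - sum_{j=1..k-1} phi_{k-1,j} rho(k-j)]
            / [1 - sum_{j=1..k-1} phi_{k-1,j} rho(j)],
  phi_{k,j} = phi_{k-1,j} - phi_{kk} phi_{k-1,k-j},  j = 1..k-1.
Step k = 1:
  phi_11 = rho(1) = -0.3094.
Step k = 2:
  phi_22 = [rho(2) - phi_11 rho(1)] / [1 - phi_11 rho(1)] = [0.3841 - (-0.3094)(-0.3094)] / [1 - (-0.3094)(-0.3094)]
         = 0.28837164 / 0.90427164 = 0.318899.
  Update: phi_21 = phi_11 - phi_22 phi_11 = -0.3094 - (0.318899)(-0.3094) = -0.210733.
Step k = 3:
  phi_33 = [rho(3) - phi_21 rho(2) - phi_22 rho(1)] / [1 - phi_21 rho(1) - phi_22 rho(2)]
    numerator   = -0.4566 - (-0.210733)(0.3841) - (0.318899)(-0.3094) = -0.27699017
    denominator = 1 - (-0.210733)(-0.3094) - (0.318899)(0.3841) = 0.81231011
  phi_33 = -0.27699017 / 0.81231011 = -0.341.
Therefore phi_{33} = -0.3410.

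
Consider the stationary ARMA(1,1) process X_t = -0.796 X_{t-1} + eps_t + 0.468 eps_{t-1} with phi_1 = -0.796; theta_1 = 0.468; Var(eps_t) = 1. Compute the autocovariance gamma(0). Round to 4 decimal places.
\gamma(0) = 1.2936

Multiply the model equation by X_{t-k} and take expectations. With theta_0 = psi_0 = 1 and psi_j the MA(infinity) weights, this gives
  gamma(k) - sum_i phi_i gamma(k-i) = c_k,
  c_k = sigma^2 * sum_{j=k..q} theta_j psi_{j-k}   (c_k = 0 for k > q),
using gamma(-m) = gamma(m).
psi-weights needed (psi_j = theta_j + sum_i phi_i psi_{j-i}):
  psi_1 = theta_1 + phi_1 = 0.468 + (-0.796) = -0.328
Right-hand sides:
  c_0 = sigma^2 (1 + theta_1 psi_1) = 1 * (1 + (0.468)(-0.328)) = 1 * 0.846496 = 0.846496
  c_1 = sigma^2 theta_1 = 1 * (0.468) = 0.468
  c_2 = 0
Equations for k = 0 and k = 1 (AR order 1):
  gamma(0) = phi_1 gamma(1) + c_0
  gamma(1) = phi_1 gamma(0) + c_1
Substituting the second into the first: gamma(0) (1 - phi_1^2) = c_0 + phi_1 c_1, so
  gamma(0) = (c_0 + phi_1 c_1) / (1 - phi_1^2) = (0.846496 + (-0.796)(0.468)) / (1 - (-0.796)^2) = 0.473968 / 0.366384 = 1.293637.
Therefore gamma(0) = 1.2936 (to 4 decimal places).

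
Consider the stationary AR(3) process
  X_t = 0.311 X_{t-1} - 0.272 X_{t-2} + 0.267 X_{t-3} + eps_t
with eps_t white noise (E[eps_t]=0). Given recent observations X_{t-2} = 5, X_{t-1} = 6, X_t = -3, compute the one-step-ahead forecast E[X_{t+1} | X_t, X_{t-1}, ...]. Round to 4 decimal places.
E[X_{t+1} \mid \mathcal F_t] = -1.2300

For an AR(p) model X_t = c + sum_i phi_i X_{t-i} + eps_t, the
one-step-ahead conditional mean is
  E[X_{t+1} | X_t, ...] = c + sum_i phi_i X_{t+1-i}.
Substitute known values:
  E[X_{t+1} | ...] = (0.311) * (-3) + (-0.272) * (6) + (0.267) * (5)
                   = -1.2300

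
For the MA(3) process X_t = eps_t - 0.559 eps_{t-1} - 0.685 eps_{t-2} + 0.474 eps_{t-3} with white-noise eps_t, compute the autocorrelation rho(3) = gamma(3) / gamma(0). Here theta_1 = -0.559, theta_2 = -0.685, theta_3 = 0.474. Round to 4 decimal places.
\rho(3) = 0.2362

For an MA(q) process with theta_0 = 1, the autocovariance is
  gamma(k) = sigma^2 * sum_{i=0..q-k} theta_i * theta_{i+k},
and rho(k) = gamma(k) / gamma(0). Sigma^2 cancels.
  numerator   = (1)*(0.474) = 0.474.
  denominator = (1)^2 + (-0.559)^2 + (-0.685)^2 + (0.474)^2 = 2.006382.
  rho(3) = 0.474 / 2.006382 = 0.2362.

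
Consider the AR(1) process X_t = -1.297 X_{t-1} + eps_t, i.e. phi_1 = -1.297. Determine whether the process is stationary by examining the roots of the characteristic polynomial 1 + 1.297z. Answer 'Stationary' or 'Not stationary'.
\text{Not stationary}

The AR(p) characteristic polynomial is P(z) = 1 + 1.297z.
Stationarity requires all roots to lie outside the unit circle, i.e. |z| > 1 for every root.
This is linear in z: 1 + (1.297) z = 0  =>  z = -1/(1.297) = -0.77101,  |z| = 0.77101.
Moduli of all roots: 0.7710.
All moduli strictly greater than 1? No.
Verdict: Not stationary.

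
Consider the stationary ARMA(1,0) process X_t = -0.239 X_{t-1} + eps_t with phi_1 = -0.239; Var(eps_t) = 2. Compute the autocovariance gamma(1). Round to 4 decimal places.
\gamma(1) = -0.5070

Multiply the model equation by X_{t-k} and take expectations. With theta_0 = psi_0 = 1 and psi_j the MA(infinity) weights, this gives
  gamma(k) - sum_i phi_i gamma(k-i) = c_k,
  c_k = sigma^2 * sum_{j=k..q} theta_j psi_{j-k}   (c_k = 0 for k > q),
using gamma(-m) = gamma(m).
Pure AR (q = 0): c_0 = sigma^2 = 2, c_k = 0 for k >= 1.
Equations for k = 0 and k = 1 (AR order 1):
  gamma(0) = phi_1 gamma(1) + c_0
  gamma(1) = phi_1 gamma(0) + c_1
Substituting the second into the first: gamma(0) (1 - phi_1^2) = c_0 + phi_1 c_1, so
  gamma(0) = c_0 / (1 - phi_1^2) = 2 / (1 - (-0.239)^2) = 2 / 0.942879 = 2.121163.
  gamma(1) = phi_1 gamma(0) = (-0.239)(2.121163) = -0.506958.
Therefore gamma(1) = -0.5070 (to 4 decimal places).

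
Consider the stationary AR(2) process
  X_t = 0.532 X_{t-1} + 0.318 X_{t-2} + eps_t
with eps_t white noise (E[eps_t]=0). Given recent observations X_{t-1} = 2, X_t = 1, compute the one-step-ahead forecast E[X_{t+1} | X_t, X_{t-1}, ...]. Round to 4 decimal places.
E[X_{t+1} \mid \mathcal F_t] = 1.1680

For an AR(p) model X_t = c + sum_i phi_i X_{t-i} + eps_t, the
one-step-ahead conditional mean is
  E[X_{t+1} | X_t, ...] = c + sum_i phi_i X_{t+1-i}.
Substitute known values:
  E[X_{t+1} | ...] = (0.532) * (1) + (0.318) * (2)
                   = 1.1680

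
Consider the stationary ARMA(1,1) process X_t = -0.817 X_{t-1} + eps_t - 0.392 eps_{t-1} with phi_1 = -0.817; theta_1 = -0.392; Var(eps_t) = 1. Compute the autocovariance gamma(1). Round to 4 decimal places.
\gamma(1) = -4.8004

Multiply the model equation by X_{t-k} and take expectations. With theta_0 = psi_0 = 1 and psi_j the MA(infinity) weights, this gives
  gamma(k) - sum_i phi_i gamma(k-i) = c_k,
  c_k = sigma^2 * sum_{j=k..q} theta_j psi_{j-k}   (c_k = 0 for k > q),
using gamma(-m) = gamma(m).
psi-weights needed (psi_j = theta_j + sum_i phi_i psi_{j-i}):
  psi_1 = theta_1 + phi_1 = -0.392 + (-0.817) = -1.209
Right-hand sides:
  c_0 = sigma^2 (1 + theta_1 psi_1) = 1 * (1 + (-0.392)(-1.209)) = 1 * 1.473928 = 1.473928
  c_1 = sigma^2 theta_1 = 1 * (-0.392) = -0.392
  c_2 = 0
Equations for k = 0 and k = 1 (AR order 1):
  gamma(0) = phi_1 gamma(1) + c_0
  gamma(1) = phi_1 gamma(0) + c_1
Substituting the second into the first: gamma(0) (1 - phi_1^2) = c_0 + phi_1 c_1, so
  gamma(0) = (c_0 + phi_1 c_1) / (1 - phi_1^2) = (1.473928 + (-0.817)(-0.392)) / (1 - (-0.817)^2) = 1.794192 / 0.332511 = 5.395888.
  gamma(1) = phi_1 gamma(0) + c_1 = (-0.817)(5.395888) + (-0.392) = -4.80044.
Therefore gamma(1) = -4.8004 (to 4 decimal places).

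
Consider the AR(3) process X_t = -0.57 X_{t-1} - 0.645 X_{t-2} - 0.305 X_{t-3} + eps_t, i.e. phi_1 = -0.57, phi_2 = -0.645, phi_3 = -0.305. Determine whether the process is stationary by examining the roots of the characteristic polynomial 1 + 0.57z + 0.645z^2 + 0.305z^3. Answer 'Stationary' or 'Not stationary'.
\text{Stationary}

The AR(p) characteristic polynomial is P(z) = 1 + 0.57z + 0.645z^2 + 0.305z^3.
Stationarity requires all roots to lie outside the unit circle, i.e. |z| > 1 for every root.
Degree 3: look for a simple real root z0 first, then factor out (1 - z/z0) and solve the remaining quadratic.
Testing z0 = -2: P(-2) = 1 + (0.57)(-2) + (0.645)(-2)^2 + (0.305)(-2)^3
  = 1 + (-1.14) + (2.58) + (-2.44) = 0.  So z_0 = -2 is a root, |z_0| = 2.
Divide out the factor (1 + 0.5 z) = (1 - z/z0) (since 1/z0 = -0.5):
  P(z) = (1 + 0.5 z)(1 + (0.07) z + (0.61) z^2)
  [check: z-coef 0.07 - (-0.5) = 0.57; z^2-coef 0.61 - (-0.5)(0.07) = 0.645; z^3-coef -(-0.5)(0.61) = 0.305.]
Remaining roots from the quadratic factor 1 + (0.07) z + (0.61) z^2:
  Set 1 + (0.07) z + (0.61) z^2 = 0, i.e. a z^2 + b z + c = 0 with a = 0.61, b = 0.07, c = 1.
  Discriminant D = b^2 - 4ac = (0.07)^2 - 4*(0.61)*1 = 0.0049 - (2.44) = -2.4351.
  D < 0, so the roots are the complex-conjugate pair z = (-b +/- i sqrt(-D)) / (2a) = -0.0574 +/- 1.2791i.
  For a conjugate pair |z|^2 = z * conj(z) = (product of roots) = c/a = 1/(0.61) = 1.639344, so |z| = sqrt(1.639344) = 1.2804 for both roots.
Moduli of all roots: 2.0000, 1.2804, 1.2804.
All moduli strictly greater than 1? Yes.
Verdict: Stationary.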